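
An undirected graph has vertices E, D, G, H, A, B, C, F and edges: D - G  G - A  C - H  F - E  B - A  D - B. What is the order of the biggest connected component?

4

Starting from E we can reach E, F. That is one component of size 2.
Starting from C we can reach C, H. That is one component of size 2.
Starting from A we can reach A, B, D, G. That is one component of size 4.
The largest has 4 vertices.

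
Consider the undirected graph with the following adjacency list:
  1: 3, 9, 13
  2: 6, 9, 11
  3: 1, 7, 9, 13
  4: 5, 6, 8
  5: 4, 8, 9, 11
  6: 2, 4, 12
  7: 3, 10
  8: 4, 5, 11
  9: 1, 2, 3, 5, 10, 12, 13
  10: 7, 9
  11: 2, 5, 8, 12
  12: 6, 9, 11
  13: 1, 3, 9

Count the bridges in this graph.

0

The edges on the cycle 9-12-11-8-5-9 are not bridges since each lies on that cycle.
Every edge lies on some cycle, so there are no bridges.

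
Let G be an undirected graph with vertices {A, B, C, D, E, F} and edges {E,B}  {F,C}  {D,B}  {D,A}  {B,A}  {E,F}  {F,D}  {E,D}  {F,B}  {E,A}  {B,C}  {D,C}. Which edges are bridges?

none

The edges on the cycle E-F-B-E are not bridges since each lies on that cycle.
Every edge lies on some cycle, so there are no bridges.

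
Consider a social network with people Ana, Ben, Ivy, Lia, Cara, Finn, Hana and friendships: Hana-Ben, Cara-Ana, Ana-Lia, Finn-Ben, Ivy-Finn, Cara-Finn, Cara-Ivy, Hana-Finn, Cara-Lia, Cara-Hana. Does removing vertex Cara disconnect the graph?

Yes

Deleting Cara raises the number of components from 1 to 2, so Cara is a cut vertex.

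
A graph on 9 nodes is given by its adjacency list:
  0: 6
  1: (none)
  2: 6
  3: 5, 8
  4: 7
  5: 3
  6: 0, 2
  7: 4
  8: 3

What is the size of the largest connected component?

3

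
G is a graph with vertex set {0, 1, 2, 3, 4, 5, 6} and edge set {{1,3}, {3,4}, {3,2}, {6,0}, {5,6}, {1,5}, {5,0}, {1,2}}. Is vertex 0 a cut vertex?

No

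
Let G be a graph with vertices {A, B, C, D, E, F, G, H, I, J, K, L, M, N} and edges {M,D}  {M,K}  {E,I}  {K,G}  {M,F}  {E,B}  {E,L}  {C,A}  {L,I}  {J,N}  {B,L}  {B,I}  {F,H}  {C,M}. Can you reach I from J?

No

The component containing J is {J, N}, and I is not in it.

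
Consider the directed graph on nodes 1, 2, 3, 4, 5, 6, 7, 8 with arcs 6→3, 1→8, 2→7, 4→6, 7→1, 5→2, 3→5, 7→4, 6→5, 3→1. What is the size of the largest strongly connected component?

{2, 3, 4, 5, 6, 7} are all mutually reachable — one SCC of size 6.
{8} is an SCC by itself.
{1} is an SCC by itself.
The largest has 6 vertices.

6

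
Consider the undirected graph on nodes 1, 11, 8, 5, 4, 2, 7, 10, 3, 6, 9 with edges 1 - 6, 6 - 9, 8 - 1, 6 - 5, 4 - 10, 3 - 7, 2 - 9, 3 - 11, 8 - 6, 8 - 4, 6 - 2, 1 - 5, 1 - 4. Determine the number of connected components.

2

Starting from 3 we can reach 3, 7, 11. That is one component of size 3.
Starting from 1 we can reach 1, 2, 4, 5, 6, 8, 9, 10. That is one component of size 8.
Total: 2 components.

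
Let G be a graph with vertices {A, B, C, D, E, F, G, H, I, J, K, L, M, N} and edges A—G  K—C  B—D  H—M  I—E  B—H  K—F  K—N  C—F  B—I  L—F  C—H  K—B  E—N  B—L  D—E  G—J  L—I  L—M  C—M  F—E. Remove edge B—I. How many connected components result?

B and I are still connected via B-L-I, so the component count stays at 2.

2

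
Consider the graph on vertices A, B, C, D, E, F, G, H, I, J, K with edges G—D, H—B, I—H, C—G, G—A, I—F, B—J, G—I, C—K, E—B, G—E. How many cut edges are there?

The edges on the cycle G-I-H-B-E-G are not bridges since each lies on that cycle.
But removing D—G disconnects D from G; removing A—G disconnects A from G; removing B—J disconnects B from J; removing K—C disconnects K from C — these are bridges.
In total 6 edges are bridges.

6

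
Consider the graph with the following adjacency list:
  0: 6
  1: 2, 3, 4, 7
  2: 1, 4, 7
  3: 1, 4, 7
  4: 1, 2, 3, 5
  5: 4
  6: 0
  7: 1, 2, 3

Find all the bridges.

0-6, 4-5

The edges on the cycle 7-1-4-3-7 are not bridges since each lies on that cycle.
But removing 0-6 disconnects 0 from 6; removing 4-5 disconnects 4 from 5 — these are bridges.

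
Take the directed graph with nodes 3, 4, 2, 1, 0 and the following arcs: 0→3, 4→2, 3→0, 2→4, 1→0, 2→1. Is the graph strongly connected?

No

There is no directed path from 3 to 2, so the graph is not strongly connected.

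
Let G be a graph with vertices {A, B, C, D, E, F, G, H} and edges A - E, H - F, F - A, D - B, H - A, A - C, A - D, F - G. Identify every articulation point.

Removing A increases the component count from 1 to 4, so A is a cut vertex.
Removing D increases the component count from 1 to 2, so D is a cut vertex.
Removing F increases the component count from 1 to 2, so F is a cut vertex.
By contrast removing E leaves 1 component; it is not a cut vertex. No other vertex is a cut vertex either.

A, D, F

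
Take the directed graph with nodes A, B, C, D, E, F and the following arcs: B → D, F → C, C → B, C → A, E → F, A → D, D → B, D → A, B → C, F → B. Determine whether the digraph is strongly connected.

There is no directed path from D to E, so the graph is not strongly connected.

No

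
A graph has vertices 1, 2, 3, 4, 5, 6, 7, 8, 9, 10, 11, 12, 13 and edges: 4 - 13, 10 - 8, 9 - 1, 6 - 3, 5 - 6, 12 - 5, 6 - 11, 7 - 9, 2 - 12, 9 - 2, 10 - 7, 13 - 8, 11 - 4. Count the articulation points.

Removing 6 increases the component count from 1 to 2, so 6 is a cut vertex.
Removing 9 increases the component count from 1 to 2, so 9 is a cut vertex.
By contrast removing 13 leaves 1 component; it is not a cut vertex. No other vertex is a cut vertex either.

2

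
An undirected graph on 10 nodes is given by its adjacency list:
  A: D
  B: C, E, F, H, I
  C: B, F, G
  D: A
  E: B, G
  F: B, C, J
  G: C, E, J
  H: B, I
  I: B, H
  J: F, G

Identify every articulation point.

B

Removing B increases the component count from 2 to 3, so B is a cut vertex.
By contrast removing D leaves 2 components; it is not a cut vertex. No other vertex is a cut vertex either.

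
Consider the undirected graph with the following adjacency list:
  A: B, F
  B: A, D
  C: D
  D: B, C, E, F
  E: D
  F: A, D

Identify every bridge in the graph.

The edges on the cycle F-D-B-A-F are not bridges since each lies on that cycle.
But removing D-E disconnects D from E; removing D-C disconnects D from C — these are bridges.

C-D, D-E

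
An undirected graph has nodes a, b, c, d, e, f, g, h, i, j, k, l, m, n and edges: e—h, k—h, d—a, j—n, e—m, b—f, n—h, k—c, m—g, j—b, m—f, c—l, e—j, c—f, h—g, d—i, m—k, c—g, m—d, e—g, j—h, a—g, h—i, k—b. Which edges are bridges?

c-l

The edges on the cycle m-k-c-f-m are not bridges since each lies on that cycle.
But removing c—l disconnects c from l — this is a bridge.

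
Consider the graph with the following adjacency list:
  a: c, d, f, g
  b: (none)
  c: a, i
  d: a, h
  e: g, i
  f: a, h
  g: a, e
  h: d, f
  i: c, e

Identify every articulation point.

a

Removing a increases the component count from 2 to 3, so a is a cut vertex.
By contrast removing c leaves 2 components; it is not a cut vertex. No other vertex is a cut vertex either.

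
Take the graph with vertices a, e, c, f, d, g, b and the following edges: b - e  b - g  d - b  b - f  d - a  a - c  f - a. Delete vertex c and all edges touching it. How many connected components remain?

With c gone, the remaining components are: {a, b, d, e, f, g}.
That is 1 component.

1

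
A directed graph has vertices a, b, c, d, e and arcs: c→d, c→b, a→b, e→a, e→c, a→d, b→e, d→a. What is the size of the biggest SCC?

5

{a, b, c, d, e} are all mutually reachable — one SCC of size 5.
The largest has 5 vertices.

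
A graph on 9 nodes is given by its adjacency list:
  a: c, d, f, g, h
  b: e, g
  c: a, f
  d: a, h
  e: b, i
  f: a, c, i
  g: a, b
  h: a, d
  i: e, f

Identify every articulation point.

Removing a increases the component count from 1 to 2, so a is a cut vertex.
By contrast removing d leaves 1 component; it is not a cut vertex. No other vertex is a cut vertex either.

a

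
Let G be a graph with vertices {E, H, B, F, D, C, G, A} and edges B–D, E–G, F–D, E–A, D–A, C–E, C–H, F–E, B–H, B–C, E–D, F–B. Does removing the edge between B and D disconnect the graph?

No

After removing B–D, the path B-F-D still connects them, so the edge is not a bridge.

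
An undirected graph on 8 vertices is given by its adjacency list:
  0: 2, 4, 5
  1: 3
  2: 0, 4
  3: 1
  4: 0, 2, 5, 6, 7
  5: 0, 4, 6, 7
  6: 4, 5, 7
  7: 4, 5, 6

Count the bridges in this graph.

1

The edges on the cycle 5-7-6-5 are not bridges since each lies on that cycle.
But removing 1-3 disconnects 1 from 3 — this is a bridge.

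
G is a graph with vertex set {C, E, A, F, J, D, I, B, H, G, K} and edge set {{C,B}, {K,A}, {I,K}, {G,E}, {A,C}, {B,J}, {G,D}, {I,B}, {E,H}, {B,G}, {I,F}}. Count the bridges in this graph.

6

The edges on the cycle I-K-A-C-B-I are not bridges since each lies on that cycle.
But removing D—G disconnects D from G; removing B—G disconnects B from G; removing H—E disconnects H from E; removing B—J disconnects B from J — these are bridges.
In total 6 edges are bridges.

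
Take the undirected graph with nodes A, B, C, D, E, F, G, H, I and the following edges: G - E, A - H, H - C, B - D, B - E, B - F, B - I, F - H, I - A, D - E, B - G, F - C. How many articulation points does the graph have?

1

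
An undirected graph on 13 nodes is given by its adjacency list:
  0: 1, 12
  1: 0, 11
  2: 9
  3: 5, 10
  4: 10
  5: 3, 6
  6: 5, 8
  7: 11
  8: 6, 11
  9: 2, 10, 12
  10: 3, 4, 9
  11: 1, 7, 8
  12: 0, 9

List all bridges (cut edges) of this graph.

10-4, 11-7, 2-9

The edges on the cycle 5-3-10-9-12-0-1-11-8-6-5 are not bridges since each lies on that cycle.
But removing 9-2 disconnects 9 from 2; removing 7-11 disconnects 7 from 11; removing 10-4 disconnects 10 from 4 — these are bridges.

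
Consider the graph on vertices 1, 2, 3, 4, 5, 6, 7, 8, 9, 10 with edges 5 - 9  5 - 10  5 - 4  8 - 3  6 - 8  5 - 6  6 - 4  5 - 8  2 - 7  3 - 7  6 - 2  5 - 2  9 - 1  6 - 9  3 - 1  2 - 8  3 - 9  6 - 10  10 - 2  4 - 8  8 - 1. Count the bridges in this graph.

The edges on the cycle 5-6-9-3-8-5 are not bridges since each lies on that cycle.
Every edge lies on some cycle, so there are no bridges.

0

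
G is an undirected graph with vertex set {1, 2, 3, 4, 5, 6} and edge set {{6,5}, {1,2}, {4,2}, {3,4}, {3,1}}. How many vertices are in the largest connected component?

4

Starting from 5 we can reach 5, 6. That is one component of size 2.
Starting from 1 we can reach 1, 2, 3, 4. That is one component of size 4.
The largest has 4 vertices.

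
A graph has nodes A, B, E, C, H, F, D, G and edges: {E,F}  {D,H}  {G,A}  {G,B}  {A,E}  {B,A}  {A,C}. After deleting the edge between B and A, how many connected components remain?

2

B and A are still connected via B-G-A, so the component count stays at 2.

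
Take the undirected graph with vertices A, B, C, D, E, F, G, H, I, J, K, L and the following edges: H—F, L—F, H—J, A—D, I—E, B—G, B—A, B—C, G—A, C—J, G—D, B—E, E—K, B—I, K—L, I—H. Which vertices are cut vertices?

B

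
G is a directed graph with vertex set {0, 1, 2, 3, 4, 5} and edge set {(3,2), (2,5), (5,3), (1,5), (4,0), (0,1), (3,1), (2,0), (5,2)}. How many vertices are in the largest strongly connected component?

{0, 1, 2, 3, 5} are all mutually reachable — one SCC of size 5.
{4} is an SCC by itself.
The largest has 5 vertices.

5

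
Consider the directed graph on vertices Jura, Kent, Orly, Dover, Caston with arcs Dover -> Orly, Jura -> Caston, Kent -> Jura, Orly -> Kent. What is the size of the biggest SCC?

1

{Jura} is an SCC by itself.
{Orly} is an SCC by itself.
{Caston} is an SCC by itself.
{Kent} is an SCC by itself.
{Dover} is an SCC by itself.
The largest has 1 vertex.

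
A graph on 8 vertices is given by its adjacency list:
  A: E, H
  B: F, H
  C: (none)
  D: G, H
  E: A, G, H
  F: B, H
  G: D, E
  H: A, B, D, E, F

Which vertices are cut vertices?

H

Removing H increases the component count from 2 to 3, so H is a cut vertex.
By contrast removing A leaves 2 components; it is not a cut vertex. No other vertex is a cut vertex either.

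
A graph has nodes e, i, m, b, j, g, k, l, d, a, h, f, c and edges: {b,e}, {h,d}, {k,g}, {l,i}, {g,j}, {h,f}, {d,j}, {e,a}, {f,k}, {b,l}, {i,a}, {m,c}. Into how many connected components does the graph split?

Starting from c we can reach c, m. That is one component of size 2.
Starting from a we can reach a, b, e, i, l. That is one component of size 5.
Starting from d we can reach d, f, g, h, j, k. That is one component of size 6.
Total: 3 components.

3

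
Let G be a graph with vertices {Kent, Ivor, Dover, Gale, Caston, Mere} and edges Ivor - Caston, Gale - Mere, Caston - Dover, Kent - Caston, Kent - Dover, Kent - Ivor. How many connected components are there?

2

Starting from Gale we can reach Gale, Mere. That is one component of size 2.
Starting from Ivor we can reach Ivor, Kent, Dover, Caston. That is one component of size 4.
Total: 2 components.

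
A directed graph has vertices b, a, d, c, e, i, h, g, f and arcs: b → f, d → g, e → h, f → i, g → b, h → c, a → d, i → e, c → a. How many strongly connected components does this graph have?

{a, b, c, d, e, f, g, h, i} are all mutually reachable — one SCC of size 9.
That gives 1 strongly connected component.

1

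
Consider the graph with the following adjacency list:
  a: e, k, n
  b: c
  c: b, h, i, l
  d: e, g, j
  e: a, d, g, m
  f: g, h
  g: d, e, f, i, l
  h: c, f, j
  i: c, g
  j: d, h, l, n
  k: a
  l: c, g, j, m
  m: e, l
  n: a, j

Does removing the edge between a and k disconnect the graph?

Removing a-k leaves no path between a and k: the component count goes from 1 to 2. So it is a bridge.

Yes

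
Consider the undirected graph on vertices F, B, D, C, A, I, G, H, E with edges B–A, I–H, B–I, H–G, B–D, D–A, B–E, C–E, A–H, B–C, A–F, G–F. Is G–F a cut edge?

After removing G–F, the path G-H-A-F still connects them, so the edge is not a bridge.

No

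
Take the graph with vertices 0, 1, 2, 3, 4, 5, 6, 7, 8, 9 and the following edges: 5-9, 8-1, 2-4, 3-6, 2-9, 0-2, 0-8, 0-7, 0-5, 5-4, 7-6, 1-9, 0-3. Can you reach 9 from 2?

Yes

From 2 we can reach 0, 1, 2, 3, 4, 5, 6, 7, 8, 9, which includes 9.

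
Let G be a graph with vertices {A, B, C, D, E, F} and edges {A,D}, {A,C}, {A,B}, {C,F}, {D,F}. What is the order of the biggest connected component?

5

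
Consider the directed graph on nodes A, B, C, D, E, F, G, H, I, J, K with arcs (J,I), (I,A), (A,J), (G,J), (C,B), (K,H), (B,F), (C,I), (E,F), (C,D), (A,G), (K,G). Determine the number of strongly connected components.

{A, G, I, J} are all mutually reachable — one SCC of size 4.
{B} is an SCC by itself.
{F} is an SCC by itself.
{C} is an SCC by itself.
{H} is an SCC by itself.
(and 3 more singleton SCCs)
That gives 8 strongly connected components.

8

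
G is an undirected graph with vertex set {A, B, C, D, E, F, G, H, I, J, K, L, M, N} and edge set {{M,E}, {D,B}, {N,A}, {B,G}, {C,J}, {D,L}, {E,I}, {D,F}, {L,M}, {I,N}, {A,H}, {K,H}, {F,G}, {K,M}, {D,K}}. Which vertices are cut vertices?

Removing D increases the component count from 2 to 3, so D is a cut vertex.
By contrast removing I leaves 2 components; it is not a cut vertex. No other vertex is a cut vertex either.

D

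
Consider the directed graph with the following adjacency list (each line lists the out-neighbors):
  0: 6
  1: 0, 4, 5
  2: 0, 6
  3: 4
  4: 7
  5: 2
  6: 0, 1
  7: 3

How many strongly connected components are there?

2

{0, 1, 2, 5, 6} are all mutually reachable — one SCC of size 5.
{3, 4, 7} are all mutually reachable — one SCC of size 3.
That gives 2 strongly connected components.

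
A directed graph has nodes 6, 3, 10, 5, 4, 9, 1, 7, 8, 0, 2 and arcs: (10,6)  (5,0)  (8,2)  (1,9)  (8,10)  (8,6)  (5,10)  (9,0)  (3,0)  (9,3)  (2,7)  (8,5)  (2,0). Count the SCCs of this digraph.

11

{4} is an SCC by itself.
{7} is an SCC by itself.
{5} is an SCC by itself.
{6} is an SCC by itself.
{8} is an SCC by itself.
(and 6 more singleton SCCs)
That gives 11 strongly connected components.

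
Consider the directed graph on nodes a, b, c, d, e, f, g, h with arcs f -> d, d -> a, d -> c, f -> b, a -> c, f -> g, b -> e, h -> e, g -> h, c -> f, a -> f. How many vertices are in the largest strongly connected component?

{a, c, d, f} are all mutually reachable — one SCC of size 4.
{h} is an SCC by itself.
{e} is an SCC by itself.
{b} is an SCC by itself.
{g} is an SCC by itself.
The largest has 4 vertices.

4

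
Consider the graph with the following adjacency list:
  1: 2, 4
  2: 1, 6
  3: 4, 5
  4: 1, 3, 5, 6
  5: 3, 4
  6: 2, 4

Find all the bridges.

The edges on the cycle 4-3-5-4 are not bridges since each lies on that cycle.
Every edge lies on some cycle, so there are no bridges.

none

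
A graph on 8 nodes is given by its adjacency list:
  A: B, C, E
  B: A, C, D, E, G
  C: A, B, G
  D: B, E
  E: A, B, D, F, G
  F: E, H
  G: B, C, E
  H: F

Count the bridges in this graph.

2

The edges on the cycle E-D-B-E are not bridges since each lies on that cycle.
But removing F-H disconnects F from H; removing E-F disconnects E from F — these are bridges.
That makes 2 bridges.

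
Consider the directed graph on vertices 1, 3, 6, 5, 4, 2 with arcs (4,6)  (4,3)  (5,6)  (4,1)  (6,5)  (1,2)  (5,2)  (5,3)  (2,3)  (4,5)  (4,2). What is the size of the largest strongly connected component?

{5, 6} are all mutually reachable — one SCC of size 2.
{3} is an SCC by itself.
{1} is an SCC by itself.
{4} is an SCC by itself.
{2} is an SCC by itself.
The largest has 2 vertices.

2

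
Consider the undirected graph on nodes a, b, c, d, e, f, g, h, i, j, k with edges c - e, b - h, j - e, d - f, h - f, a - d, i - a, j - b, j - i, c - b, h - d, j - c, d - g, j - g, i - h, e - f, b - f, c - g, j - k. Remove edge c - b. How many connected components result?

1

c and b are still connected via c-j-b, so the component count stays at 1.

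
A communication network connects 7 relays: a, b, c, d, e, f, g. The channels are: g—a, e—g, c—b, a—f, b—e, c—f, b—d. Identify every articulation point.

Removing b increases the component count from 1 to 2, so b is a cut vertex.
By contrast removing c leaves 1 component; it is not a cut vertex. No other vertex is a cut vertex either.

b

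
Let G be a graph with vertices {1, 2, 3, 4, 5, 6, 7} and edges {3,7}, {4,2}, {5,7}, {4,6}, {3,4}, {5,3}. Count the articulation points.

2

Removing 3 increases the component count from 2 to 3, so 3 is a cut vertex.
Removing 4 increases the component count from 2 to 4, so 4 is a cut vertex.
By contrast removing 2 leaves 2 components; it is not a cut vertex. No other vertex is a cut vertex either.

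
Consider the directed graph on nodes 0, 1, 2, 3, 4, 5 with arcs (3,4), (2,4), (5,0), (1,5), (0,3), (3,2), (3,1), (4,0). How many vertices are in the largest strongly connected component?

{0, 1, 2, 3, 4, 5} are all mutually reachable — one SCC of size 6.
The largest has 6 vertices.

6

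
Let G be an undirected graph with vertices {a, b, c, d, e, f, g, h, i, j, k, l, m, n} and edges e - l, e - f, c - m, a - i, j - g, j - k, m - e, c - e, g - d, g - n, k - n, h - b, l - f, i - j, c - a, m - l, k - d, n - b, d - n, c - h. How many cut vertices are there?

Removing c increases the component count from 1 to 2, so c is a cut vertex.
By contrast removing l leaves 1 component; it is not a cut vertex. No other vertex is a cut vertex either.

1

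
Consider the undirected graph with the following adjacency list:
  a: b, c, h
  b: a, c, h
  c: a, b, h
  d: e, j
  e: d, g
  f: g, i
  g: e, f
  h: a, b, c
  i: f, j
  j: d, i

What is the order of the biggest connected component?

6

Starting from a we can reach a, b, c, h. That is one component of size 4.
Starting from d we can reach d, e, f, g, i, j. That is one component of size 6.
The largest has 6 vertices.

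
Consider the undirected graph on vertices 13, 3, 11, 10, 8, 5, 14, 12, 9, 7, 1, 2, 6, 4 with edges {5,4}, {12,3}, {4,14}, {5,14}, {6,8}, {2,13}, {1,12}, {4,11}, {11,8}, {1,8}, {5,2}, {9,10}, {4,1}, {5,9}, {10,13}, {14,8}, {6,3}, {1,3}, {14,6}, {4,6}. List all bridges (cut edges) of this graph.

The edges on the cycle 5-9-10-13-2-5 are not bridges since each lies on that cycle.
Every edge lies on some cycle, so there are no bridges.

none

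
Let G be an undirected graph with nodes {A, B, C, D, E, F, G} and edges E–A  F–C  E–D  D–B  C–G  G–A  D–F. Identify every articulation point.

D

Removing D increases the component count from 1 to 2, so D is a cut vertex.
By contrast removing F leaves 1 component; it is not a cut vertex. No other vertex is a cut vertex either.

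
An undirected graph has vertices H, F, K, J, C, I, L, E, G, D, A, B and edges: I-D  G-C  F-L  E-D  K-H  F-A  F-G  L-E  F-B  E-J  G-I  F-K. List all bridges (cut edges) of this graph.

A-F, B-F, C-G, E-J, F-K, H-K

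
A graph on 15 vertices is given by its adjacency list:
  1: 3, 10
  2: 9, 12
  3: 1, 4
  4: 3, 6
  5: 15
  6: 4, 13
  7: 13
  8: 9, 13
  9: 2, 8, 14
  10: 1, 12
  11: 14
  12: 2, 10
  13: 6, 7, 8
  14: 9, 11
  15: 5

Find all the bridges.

The edges on the cycle 2-12-10-1-3-4-6-13-8-9-2 are not bridges since each lies on that cycle.
But removing 15-5 disconnects 15 from 5; removing 7-13 disconnects 7 from 13; removing 14-11 disconnects 14 from 11; removing 9-14 disconnects 9 from 14 — these are bridges.

11-14, 13-7, 14-9, 15-5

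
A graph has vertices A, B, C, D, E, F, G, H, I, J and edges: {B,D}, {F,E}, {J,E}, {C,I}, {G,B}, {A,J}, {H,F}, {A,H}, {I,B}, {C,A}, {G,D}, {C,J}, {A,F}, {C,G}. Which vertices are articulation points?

Removing C increases the component count from 1 to 2, so C is a cut vertex.
By contrast removing A leaves 1 component; it is not a cut vertex. No other vertex is a cut vertex either.

C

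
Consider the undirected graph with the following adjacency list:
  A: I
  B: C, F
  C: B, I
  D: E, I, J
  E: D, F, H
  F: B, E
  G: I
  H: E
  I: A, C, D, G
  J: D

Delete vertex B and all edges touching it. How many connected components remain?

1

With B gone, the remaining components are: {A, C, D, E, F, G, H, I, J}.
That is 1 component.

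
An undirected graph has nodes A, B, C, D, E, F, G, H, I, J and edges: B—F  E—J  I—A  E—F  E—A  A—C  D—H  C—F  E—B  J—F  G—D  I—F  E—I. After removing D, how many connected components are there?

3

With D gone, the remaining components are: {G}; {H}; {A, B, C, E, F, I, J}.
That is 3 components.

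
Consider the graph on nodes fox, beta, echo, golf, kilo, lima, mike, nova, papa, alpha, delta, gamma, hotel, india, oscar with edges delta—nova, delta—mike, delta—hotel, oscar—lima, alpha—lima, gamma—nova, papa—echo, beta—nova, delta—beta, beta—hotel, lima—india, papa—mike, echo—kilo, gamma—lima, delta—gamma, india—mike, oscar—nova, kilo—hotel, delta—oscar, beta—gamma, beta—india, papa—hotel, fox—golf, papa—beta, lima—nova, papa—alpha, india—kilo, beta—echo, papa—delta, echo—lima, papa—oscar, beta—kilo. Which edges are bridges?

fox-golf

The edges on the cycle papa-delta-gamma-nova-beta-papa are not bridges since each lies on that cycle.
But removing fox—golf disconnects fox from golf — this is a bridge.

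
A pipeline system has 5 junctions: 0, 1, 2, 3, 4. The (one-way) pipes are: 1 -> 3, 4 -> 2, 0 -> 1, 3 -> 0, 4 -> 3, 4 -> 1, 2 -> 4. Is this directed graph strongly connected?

No

There is no directed path from 0 to 4, so the graph is not strongly connected.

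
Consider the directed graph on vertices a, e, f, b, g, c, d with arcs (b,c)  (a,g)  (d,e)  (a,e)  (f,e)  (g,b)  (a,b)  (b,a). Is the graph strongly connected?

There is no directed path from e to d, so the graph is not strongly connected.

No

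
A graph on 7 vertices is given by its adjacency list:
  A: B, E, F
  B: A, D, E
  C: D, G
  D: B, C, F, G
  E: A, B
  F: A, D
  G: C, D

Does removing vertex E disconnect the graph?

Deleting E leaves 1 component (was 1) (its neighbors A, B remain connected to each other), so E is not a cut vertex.

No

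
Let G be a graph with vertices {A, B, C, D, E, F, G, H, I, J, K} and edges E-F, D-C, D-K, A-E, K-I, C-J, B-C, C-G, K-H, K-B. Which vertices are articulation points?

Removing C increases the component count from 2 to 4, so C is a cut vertex.
Removing E increases the component count from 2 to 3, so E is a cut vertex.
Removing K increases the component count from 2 to 4, so K is a cut vertex.
By contrast removing D leaves 2 components; it is not a cut vertex. No other vertex is a cut vertex either.

C, E, K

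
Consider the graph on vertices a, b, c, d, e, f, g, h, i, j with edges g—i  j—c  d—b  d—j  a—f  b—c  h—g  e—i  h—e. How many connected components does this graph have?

3

Starting from a we can reach a, f. That is one component of size 2.
Starting from b we can reach b, c, d, j. That is one component of size 4.
Starting from e we can reach e, g, h, i. That is one component of size 4.
Total: 3 components.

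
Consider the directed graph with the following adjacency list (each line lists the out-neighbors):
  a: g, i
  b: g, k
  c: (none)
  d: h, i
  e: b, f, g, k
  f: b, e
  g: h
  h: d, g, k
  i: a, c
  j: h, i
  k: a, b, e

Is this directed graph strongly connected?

There is no directed path from i to j, so the graph is not strongly connected.

No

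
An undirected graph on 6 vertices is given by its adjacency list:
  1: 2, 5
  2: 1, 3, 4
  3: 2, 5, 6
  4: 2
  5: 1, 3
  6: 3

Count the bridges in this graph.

2

The edges on the cycle 5-1-2-3-5 are not bridges since each lies on that cycle.
But removing 3-6 disconnects 3 from 6; removing 2-4 disconnects 2 from 4 — these are bridges.
That makes 2 bridges.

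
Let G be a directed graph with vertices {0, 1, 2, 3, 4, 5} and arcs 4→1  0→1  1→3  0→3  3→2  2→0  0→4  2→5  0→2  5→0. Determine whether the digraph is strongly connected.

From 4 we can reach every vertex (0, 1, 2, 3, 4, 5), and every vertex can reach 4 (0, 1, 2, 3, 4, 5). So the whole graph is one strongly connected component.

Yes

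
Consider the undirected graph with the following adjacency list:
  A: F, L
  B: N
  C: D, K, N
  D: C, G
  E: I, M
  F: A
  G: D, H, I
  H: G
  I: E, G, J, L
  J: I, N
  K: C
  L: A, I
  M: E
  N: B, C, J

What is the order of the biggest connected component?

Starting from A we can reach A, B, C, D, E, F, G, H, I, J, K, L, M, N. That is one component of size 14.
The largest has 14 vertices.

14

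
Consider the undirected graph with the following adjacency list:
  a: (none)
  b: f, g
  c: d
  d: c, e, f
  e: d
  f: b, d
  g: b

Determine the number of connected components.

a is isolated — a component by itself.
Starting from b we can reach b, c, d, e, f, g. That is one component of size 6.
Total: 2 components.

2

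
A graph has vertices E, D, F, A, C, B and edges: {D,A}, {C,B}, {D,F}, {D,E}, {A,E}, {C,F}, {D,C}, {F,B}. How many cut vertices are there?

Removing D increases the component count from 1 to 2, so D is a cut vertex.
By contrast removing B leaves 1 component; it is not a cut vertex. No other vertex is a cut vertex either.

1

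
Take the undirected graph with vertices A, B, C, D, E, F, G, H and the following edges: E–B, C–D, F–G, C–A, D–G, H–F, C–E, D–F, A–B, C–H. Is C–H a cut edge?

After removing C–H, the path C-D-F-H still connects them, so the edge is not a bridge.

No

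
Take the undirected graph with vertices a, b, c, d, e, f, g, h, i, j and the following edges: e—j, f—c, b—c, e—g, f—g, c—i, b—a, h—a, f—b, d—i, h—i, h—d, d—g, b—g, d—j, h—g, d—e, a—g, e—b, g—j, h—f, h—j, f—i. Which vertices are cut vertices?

Removing h, for instance, still leaves 1 component. No single vertex removal increases the component count — the graph has no articulation points.

none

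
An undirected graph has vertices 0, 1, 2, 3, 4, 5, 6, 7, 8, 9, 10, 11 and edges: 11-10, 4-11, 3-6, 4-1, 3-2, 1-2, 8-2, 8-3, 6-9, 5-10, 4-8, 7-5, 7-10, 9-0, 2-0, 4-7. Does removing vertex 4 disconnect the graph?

Deleting 4 raises the number of components from 1 to 2, so 4 is a cut vertex.

Yes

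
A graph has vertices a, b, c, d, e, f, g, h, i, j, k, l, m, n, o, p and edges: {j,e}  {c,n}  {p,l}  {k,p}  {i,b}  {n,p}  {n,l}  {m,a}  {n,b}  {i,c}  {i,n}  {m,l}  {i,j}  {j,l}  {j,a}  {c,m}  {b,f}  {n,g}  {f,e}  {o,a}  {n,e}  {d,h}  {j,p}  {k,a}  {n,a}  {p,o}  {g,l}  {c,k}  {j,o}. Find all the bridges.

The edges on the cycle i-c-m-l-p-j-i are not bridges since each lies on that cycle.
But removing d–h disconnects d from h — this is a bridge.

d-h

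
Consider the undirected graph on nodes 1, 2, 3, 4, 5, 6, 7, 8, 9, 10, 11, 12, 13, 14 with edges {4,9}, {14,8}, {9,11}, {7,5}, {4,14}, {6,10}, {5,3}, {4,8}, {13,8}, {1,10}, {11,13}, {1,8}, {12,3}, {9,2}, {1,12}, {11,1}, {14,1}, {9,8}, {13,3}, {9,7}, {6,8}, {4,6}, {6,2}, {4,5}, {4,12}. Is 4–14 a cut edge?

After removing 4–14, the path 4-8-14 still connects them, so the edge is not a bridge.

No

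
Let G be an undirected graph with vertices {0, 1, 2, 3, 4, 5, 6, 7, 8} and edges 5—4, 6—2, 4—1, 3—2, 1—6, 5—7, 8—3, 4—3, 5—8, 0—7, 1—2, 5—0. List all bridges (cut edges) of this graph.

none

The edges on the cycle 5-0-7-5 are not bridges since each lies on that cycle.
Every edge lies on some cycle, so there are no bridges.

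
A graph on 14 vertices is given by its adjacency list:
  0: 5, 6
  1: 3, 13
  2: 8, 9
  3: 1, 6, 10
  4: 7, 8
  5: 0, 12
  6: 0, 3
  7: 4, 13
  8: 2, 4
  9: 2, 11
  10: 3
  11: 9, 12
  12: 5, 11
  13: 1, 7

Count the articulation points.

1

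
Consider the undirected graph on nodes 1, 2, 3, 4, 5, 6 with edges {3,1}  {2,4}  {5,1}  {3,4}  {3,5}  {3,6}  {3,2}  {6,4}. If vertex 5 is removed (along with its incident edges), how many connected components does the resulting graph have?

1

With 5 gone, the remaining components are: {1, 2, 3, 4, 6}.
That is 1 component.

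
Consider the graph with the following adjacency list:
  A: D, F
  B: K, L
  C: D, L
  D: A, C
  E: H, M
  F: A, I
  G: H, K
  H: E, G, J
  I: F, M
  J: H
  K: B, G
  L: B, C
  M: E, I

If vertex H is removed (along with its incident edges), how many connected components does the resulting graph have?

2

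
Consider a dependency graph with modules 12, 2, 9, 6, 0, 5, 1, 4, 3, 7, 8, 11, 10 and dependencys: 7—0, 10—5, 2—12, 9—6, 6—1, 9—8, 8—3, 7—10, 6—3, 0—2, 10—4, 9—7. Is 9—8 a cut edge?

After removing 9—8, the path 9-6-3-8 still connects them, so the edge is not a bridge.

No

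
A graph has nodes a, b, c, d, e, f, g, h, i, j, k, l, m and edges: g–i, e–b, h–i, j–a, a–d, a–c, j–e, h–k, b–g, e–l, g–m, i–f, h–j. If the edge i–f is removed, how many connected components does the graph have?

Before removal there is 1 component.
i–f is a bridge — removing it separates i's side from f's side.
After removal: 2 components.

2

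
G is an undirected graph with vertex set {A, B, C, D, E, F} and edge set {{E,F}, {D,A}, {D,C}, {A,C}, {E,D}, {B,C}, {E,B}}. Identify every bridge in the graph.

E-F

The edges on the cycle E-D-A-C-B-E are not bridges since each lies on that cycle.
But removing E - F disconnects E from F — this is a bridge.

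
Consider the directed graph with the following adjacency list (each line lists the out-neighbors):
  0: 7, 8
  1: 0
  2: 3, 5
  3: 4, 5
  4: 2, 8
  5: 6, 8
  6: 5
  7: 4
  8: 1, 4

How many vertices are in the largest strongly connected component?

{0, 1, 2, 3, 4, 5, 6, 7, 8} are all mutually reachable — one SCC of size 9.
The largest has 9 vertices.

9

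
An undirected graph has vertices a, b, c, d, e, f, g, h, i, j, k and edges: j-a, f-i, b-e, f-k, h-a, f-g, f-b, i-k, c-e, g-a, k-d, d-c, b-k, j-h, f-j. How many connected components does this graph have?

1

Starting from a we can reach a, b, c, d, e, f, g, h, i, j, k. That is one component of size 11.
Total: 1 component.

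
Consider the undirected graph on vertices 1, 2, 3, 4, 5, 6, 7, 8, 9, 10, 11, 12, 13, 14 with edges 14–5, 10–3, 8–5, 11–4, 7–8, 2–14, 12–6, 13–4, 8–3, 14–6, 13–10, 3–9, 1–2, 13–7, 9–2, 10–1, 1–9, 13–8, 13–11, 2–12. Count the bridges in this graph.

0

The edges on the cycle 13-11-4-13 are not bridges since each lies on that cycle.
Every edge lies on some cycle, so there are no bridges.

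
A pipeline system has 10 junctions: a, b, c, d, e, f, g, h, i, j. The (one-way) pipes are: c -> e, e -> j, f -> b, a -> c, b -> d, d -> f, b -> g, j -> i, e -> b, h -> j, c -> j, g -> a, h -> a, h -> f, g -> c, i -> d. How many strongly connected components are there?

{a, b, c, d, e, f, g, i, j} are all mutually reachable — one SCC of size 9.
{h} is an SCC by itself.
That gives 2 strongly connected components.

2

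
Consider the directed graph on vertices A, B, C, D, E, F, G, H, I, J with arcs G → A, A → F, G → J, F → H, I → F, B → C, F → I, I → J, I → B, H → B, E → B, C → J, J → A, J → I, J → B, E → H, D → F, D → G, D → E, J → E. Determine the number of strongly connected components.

{A, B, C, E, F, H, I, J} are all mutually reachable — one SCC of size 8.
{G} is an SCC by itself.
{D} is an SCC by itself.
That gives 3 strongly connected components.

3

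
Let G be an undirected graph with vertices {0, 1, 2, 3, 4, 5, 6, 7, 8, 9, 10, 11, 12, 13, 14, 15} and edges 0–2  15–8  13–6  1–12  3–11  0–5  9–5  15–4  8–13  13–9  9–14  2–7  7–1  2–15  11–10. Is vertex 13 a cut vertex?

Deleting 13 raises the number of components from 2 to 3, so 13 is a cut vertex.

Yes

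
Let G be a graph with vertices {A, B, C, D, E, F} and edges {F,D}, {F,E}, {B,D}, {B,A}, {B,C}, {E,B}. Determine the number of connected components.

Starting from A we can reach A, B, C, D, E, F. That is one component of size 6.
Total: 1 component.

1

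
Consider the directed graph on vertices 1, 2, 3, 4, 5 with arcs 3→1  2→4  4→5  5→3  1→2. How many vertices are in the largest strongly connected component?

5

{1, 2, 3, 4, 5} are all mutually reachable — one SCC of size 5.
The largest has 5 vertices.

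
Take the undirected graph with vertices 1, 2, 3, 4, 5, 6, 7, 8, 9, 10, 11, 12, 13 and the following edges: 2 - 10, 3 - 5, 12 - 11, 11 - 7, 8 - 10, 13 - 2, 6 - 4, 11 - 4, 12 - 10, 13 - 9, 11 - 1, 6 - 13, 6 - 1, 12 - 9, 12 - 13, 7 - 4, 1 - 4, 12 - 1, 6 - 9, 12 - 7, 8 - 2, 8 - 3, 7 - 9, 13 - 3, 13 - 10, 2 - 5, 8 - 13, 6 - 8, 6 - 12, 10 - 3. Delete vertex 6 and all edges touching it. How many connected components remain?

1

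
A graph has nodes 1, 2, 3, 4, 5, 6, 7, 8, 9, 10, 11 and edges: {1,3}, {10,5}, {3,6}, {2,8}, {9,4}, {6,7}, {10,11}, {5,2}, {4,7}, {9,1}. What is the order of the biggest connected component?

6

Starting from 2 we can reach 2, 5, 8, 10, 11. That is one component of size 5.
Starting from 1 we can reach 1, 3, 4, 6, 7, 9. That is one component of size 6.
The largest has 6 vertices.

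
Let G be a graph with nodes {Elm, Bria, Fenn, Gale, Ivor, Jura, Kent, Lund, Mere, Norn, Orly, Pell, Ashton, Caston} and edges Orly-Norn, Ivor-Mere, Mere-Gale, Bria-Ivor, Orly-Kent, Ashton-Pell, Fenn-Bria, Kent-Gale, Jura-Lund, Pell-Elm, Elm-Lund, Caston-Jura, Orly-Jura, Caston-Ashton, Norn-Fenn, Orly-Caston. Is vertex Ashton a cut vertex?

Deleting Ashton leaves 1 component (was 1) (its neighbors Pell, Caston remain connected to each other), so Ashton is not a cut vertex.

No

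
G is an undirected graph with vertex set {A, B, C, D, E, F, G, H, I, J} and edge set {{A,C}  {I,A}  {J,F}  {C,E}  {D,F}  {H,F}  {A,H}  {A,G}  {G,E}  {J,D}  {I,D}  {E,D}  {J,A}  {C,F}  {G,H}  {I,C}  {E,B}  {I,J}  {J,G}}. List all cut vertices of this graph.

E

Removing E increases the component count from 1 to 2, so E is a cut vertex.
By contrast removing B leaves 1 component; it is not a cut vertex. No other vertex is a cut vertex either.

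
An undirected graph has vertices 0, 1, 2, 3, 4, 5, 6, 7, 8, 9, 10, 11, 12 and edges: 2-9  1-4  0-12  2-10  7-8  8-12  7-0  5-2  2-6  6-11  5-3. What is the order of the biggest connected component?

Starting from 1 we can reach 1, 4. That is one component of size 2.
Starting from 0 we can reach 0, 7, 8, 12. That is one component of size 4.
Starting from 2 we can reach 2, 3, 5, 6, 9, 10, 11. That is one component of size 7.
The largest has 7 vertices.

7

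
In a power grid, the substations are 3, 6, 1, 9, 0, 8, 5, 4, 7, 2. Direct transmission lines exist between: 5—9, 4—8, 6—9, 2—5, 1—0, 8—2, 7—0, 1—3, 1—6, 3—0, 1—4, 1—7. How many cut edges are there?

The edges on the cycle 1-4-8-2-5-9-6-1 are not bridges since each lies on that cycle.
Every edge lies on some cycle, so there are no bridges.

0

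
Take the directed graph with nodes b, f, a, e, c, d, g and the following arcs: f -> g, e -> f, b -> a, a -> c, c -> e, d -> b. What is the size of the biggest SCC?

1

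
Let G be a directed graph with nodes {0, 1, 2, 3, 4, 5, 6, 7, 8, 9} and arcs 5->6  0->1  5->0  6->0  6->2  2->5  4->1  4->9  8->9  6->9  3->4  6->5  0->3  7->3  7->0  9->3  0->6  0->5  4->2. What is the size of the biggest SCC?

7

{0, 2, 3, 4, 5, 6, 9} are all mutually reachable — one SCC of size 7.
{8} is an SCC by itself.
{1} is an SCC by itself.
{7} is an SCC by itself.
The largest has 7 vertices.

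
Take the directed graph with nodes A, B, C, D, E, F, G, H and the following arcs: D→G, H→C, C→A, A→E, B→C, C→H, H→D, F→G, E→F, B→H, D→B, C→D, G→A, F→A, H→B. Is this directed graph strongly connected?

There is no directed path from A to H, so the graph is not strongly connected.

No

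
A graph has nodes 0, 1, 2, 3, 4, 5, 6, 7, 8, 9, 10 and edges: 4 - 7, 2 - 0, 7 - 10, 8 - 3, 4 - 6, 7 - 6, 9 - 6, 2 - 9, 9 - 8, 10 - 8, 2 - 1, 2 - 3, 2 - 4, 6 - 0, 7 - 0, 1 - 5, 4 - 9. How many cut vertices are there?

2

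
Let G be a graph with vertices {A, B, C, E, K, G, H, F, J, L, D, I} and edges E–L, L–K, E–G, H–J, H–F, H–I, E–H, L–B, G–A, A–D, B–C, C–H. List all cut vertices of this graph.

A, E, G, H, L

Removing A increases the component count from 1 to 2, so A is a cut vertex.
Removing E increases the component count from 1 to 2, so E is a cut vertex.
Removing G increases the component count from 1 to 2, so G is a cut vertex.
Likewise H, L are cut vertices.
By contrast removing K leaves 1 component; it is not a cut vertex. No other vertex is a cut vertex either.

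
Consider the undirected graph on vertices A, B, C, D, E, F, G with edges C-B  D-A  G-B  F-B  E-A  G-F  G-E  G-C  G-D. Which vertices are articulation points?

Removing G increases the component count from 1 to 2, so G is a cut vertex.
By contrast removing C leaves 1 component; it is not a cut vertex. No other vertex is a cut vertex either.

G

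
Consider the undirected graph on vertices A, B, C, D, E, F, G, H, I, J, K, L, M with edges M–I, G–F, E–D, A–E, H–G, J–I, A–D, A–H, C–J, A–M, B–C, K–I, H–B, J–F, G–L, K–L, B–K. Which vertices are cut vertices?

Removing A increases the component count from 1 to 2, so A is a cut vertex.
By contrast removing M leaves 1 component; it is not a cut vertex. No other vertex is a cut vertex either.

A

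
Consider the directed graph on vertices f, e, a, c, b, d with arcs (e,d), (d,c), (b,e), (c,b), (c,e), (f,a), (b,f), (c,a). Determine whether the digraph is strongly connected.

No

There is no directed path from f to e, so the graph is not strongly connected.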